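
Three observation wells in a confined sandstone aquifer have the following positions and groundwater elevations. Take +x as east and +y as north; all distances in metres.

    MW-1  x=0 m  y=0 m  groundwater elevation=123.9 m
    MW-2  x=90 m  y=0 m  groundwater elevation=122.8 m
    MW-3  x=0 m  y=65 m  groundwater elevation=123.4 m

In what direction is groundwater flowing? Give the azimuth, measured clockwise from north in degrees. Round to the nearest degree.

∂h/∂x = (122.8 − 123.9) / (90 − 0) = -0.01222
∂h/∂y = (123.4 − 123.9) / (65 − 0) = -0.007692
Flow direction (−∇h) has components (+0.01222 E, +0.007692 N).
Azimuth = atan2(E, N) = atan2(+0.01222, +0.007692) = 57.8° ≈ 058°.

058°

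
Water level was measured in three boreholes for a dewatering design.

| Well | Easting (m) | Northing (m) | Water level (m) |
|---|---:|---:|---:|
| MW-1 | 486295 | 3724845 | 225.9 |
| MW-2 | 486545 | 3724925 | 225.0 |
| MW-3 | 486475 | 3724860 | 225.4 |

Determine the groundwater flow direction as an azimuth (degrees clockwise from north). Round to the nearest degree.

Taking MW-1 as reference: MW-2−MW-1 = (250, 80, -0.9); MW-3−MW-1 = (180, 15, -0.5).
Solve a·Δx + b·Δy = Δh: det = 250·15 − 180·80 = -10650.
∂h/∂x = [(-0.9)·15 − (-0.5)·80] / -10650 = -0.002488
∂h/∂y = [250·(-0.5) − 180·(-0.9)] / -10650 = -0.003474
Flow direction (−∇h) has components (+0.002488 E, +0.003474 N).
Azimuth = atan2(E, N) = atan2(+0.002488, +0.003474) = 35.6° ≈ 036°.

036°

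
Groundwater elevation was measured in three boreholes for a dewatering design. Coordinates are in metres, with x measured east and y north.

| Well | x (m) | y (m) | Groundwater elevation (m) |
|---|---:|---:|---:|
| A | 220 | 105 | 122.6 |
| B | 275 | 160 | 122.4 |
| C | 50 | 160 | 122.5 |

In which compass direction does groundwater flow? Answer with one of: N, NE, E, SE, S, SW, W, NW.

Differences from A: to B (Δx, Δy, Δh) = (55, 55, -0.2); to C = (-170, 55, -0.1).
Determinant of the coordinate differences = 55·55 − (-170)·55 = 12375.
∂h/∂x = [(-0.2)·55 − (-0.1)·55] / 12375 = -0.0004444
∂h/∂y = [55·(-0.1) − (-170)·(-0.2)] / 12375 = -0.003192
Flow = −∇h = (+0.0004444 east, +0.003192 north), which points north.

N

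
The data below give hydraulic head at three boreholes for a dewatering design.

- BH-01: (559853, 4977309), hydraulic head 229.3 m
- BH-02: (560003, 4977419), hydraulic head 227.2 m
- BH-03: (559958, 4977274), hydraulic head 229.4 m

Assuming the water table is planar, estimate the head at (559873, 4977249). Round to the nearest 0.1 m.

230.1 m

With h = a·x + b·y + c and BH-01 as origin, the differences give:
  150·a + 110·b = -2.1
  105·a + (-35)·b = +0.1
Eliminate b (×(-35) and ×110, subtract): -16800·a = 62.50 → a = ∂h/∂x = -0.003720
Back-substitute: b = ∂h/∂y = -0.01402.
h(559873, 4977249) = 229.3 + (-0.003720)·(20) + (-0.01402)·(-60) = 229.3 -0.074 +0.841 = 230.067 m.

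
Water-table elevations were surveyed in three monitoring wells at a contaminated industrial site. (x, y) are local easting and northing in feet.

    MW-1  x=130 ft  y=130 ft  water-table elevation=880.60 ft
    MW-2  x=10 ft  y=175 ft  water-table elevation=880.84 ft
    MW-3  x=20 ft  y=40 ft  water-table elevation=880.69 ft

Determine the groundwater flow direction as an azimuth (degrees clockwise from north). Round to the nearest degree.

121°

Three-point gradient (reference MW-1): Δ to MW-2 = (-120, 45, +0.24), Δ to MW-3 = (-110, -90, +0.09).
∂h/∂x = -0.001629, ∂h/∂y = +0.0009905 (det = 15750).
Flow direction (−∇h) has components (+0.001629 E, -0.0009905 N).
Azimuth = atan2(E, N) = atan2(+0.001629, -0.0009905) = 121.3° ≈ 121°.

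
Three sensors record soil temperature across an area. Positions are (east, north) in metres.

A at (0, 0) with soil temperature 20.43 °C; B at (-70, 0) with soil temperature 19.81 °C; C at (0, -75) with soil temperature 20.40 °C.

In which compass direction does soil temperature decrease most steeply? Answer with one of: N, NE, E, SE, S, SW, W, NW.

W

∂T/∂x = (19.81 − 20.43) / (-70 − 0) = +0.008857
∂T/∂y = (20.40 − 20.43) / (-75 − 0) = +0.0004000
Steepest decrease is along −∇f = (-0.008857 E, -0.0004000 N) → west.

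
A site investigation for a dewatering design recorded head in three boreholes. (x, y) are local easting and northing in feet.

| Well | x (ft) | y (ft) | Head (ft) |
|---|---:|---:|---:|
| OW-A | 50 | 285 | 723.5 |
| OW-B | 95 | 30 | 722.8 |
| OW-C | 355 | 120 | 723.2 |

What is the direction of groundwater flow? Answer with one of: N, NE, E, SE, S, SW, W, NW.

With h = a·x + b·y + c and OW-A as origin, the differences give:
  45·a + (-255)·b = -0.7
  305·a + (-165)·b = -0.3
Eliminate b (×(-165) and ×(-255), subtract): 70350·a = 39.00 → a = ∂h/∂x = +0.0005544
Back-substitute: b = ∂h/∂y = +0.002843.
Flow = −∇h = (-0.0005544 east, -0.002843 north), which points south.

S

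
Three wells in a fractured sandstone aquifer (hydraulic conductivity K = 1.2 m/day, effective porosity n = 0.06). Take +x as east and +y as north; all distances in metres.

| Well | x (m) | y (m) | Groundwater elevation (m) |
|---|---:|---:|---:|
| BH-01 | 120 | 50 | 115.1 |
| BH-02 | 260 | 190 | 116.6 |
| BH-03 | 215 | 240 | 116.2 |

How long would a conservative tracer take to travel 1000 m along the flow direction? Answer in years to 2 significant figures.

With h = a·x + b·y + c and BH-01 as origin, the differences give:
  140·a + 140·b = +1.5
  95·a + 190·b = +1.1
Eliminate b (×190 and ×140, subtract): 13300·a = 131.00 → a = ∂h/∂x = +0.009850
Back-substitute: b = ∂h/∂y = +0.0008647.
|∇h| = √(0.009850² + 0.0008647²) = 0.009888
Seepage velocity v = K·i/n = 1.2 × 0.009888 / 0.06 = 0.1978 m/day.
t = 1000 / 0.1978 = 5056 days = 13.8 years.

14 years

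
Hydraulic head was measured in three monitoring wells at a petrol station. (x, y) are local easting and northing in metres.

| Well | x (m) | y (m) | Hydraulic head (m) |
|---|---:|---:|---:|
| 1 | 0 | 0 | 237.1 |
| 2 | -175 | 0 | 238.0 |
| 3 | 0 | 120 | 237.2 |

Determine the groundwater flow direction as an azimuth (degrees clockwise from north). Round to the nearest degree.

∂h/∂x = (238.0 − 237.1) / (-175 − 0) = -0.005143
∂h/∂y = (237.2 − 237.1) / (120 − 0) = +0.0008333
Flow direction (−∇h) has components (+0.005143 E, -0.0008333 N).
Azimuth = atan2(E, N) = atan2(+0.005143, -0.0008333) = 99.2° ≈ 099°.

099°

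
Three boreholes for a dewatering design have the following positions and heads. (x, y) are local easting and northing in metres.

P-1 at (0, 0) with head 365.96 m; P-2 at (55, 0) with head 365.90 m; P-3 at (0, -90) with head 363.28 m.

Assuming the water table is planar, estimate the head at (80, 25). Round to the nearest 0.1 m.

∂h/∂x = (365.90 − 365.96) / (55 − 0) = -0.001091
∂h/∂y = (363.28 − 365.96) / (-90 − 0) = +0.02978
h(80, 25) = 365.96 + (-0.001091)·(80) + (+0.02978)·(25) = 365.96 -0.087 +0.744 = 366.617 m.

366.6 m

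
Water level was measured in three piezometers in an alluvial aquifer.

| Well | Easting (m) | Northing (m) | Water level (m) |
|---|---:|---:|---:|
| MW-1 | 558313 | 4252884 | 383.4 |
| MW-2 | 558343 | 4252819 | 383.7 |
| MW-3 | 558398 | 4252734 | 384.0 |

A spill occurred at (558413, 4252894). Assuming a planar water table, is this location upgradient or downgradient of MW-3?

With h = a·x + b·y + c and MW-1 as origin, the differences give:
  30·a + (-65)·b = +0.3
  85·a + (-150)·b = +0.6
Eliminate b (×(-150) and ×(-65), subtract): 1025·a = -6.00 → a = ∂h/∂x = -0.005854
Back-substitute: b = ∂h/∂y = -0.007317.
Head at (558413, 4252894) = 383.4 + (-0.005854)·(100) + (-0.007317)·(10) = 382.74 m.
That is lower than the 384.0 m at MW-3, so the point is downgradient.

downgradient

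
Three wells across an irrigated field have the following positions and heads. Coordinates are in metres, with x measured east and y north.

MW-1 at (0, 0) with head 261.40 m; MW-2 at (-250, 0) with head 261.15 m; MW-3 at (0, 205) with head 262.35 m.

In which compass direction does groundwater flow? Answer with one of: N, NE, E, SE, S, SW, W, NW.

∂h/∂x = (261.15 − 261.40) / (-250 − 0) = +0.001000
∂h/∂y = (262.35 − 261.40) / (205 − 0) = +0.004634
Flow = −∇h = (-0.001000 east, -0.004634 north), which points south.

S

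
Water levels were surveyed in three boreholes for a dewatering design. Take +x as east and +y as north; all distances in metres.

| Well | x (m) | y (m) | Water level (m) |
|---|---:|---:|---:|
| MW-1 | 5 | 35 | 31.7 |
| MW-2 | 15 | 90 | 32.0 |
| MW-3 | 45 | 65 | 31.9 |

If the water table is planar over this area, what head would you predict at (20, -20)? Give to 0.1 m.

31.4 m

Differences from MW-1: to MW-2 (Δx, Δy, Δh) = (10, 55, +0.3); to MW-3 = (40, 30, +0.2).
Determinant of the coordinate differences = 10·30 − 40·55 = -1900.
∂h/∂x = [(+0.3)·30 − (+0.2)·55] / -1900 = +0.001053
∂h/∂y = [10·(+0.2) − 40·(+0.3)] / -1900 = +0.005263
h(20, -20) = 31.7 + (+0.001053)·(15) + (+0.005263)·(-55) = 31.7 +0.016 -0.289 = 31.426 m.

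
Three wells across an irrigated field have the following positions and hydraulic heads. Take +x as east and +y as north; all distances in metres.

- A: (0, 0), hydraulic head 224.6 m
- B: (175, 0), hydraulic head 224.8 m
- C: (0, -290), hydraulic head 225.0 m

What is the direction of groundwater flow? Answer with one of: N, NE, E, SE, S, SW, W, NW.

∂h/∂x = (224.8 − 224.6) / (175 − 0) = +0.001143
∂h/∂y = (225.0 − 224.6) / (-290 − 0) = -0.001379
Flow = −∇h = (-0.001143 east, +0.001379 north), which points northwest.

NW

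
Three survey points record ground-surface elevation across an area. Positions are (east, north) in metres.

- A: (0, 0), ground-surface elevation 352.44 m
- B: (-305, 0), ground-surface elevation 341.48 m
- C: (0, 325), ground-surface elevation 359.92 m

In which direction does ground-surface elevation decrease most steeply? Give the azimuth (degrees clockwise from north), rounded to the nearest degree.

∂z/∂x = (341.48 − 352.44) / (-305 − 0) = +0.03593
∂z/∂y = (359.92 − 352.44) / (325 − 0) = +0.02302
Steepest decrease is along −∇f: components (-0.03593 E, -0.02302 N).
Azimuth = atan2(-0.03593, -0.02302) = 237.4° ≈ 237°.

237°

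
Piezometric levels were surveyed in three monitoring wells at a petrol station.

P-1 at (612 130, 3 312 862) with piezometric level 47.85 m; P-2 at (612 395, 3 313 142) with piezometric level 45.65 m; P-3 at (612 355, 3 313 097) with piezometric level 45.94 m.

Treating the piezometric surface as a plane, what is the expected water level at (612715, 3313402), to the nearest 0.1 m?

Taking P-1 as reference: P-2−P-1 = (265, 280, -2.20); P-3−P-1 = (225, 235, -1.91).
Determinant of the coordinate differences = 265·235 − 225·280 = -725.
∂h/∂x = [(-2.20)·235 − (-1.91)·280] / -725 = -0.02455
∂h/∂y = [265·(-1.91) − 225·(-2.20)] / -725 = +0.01538
h(612715, 3313402) = 47.85 + (-0.02455)·(585) + (+0.01538)·(540) = 47.85 -14.363 +8.305 = 41.792 m.

41.8 m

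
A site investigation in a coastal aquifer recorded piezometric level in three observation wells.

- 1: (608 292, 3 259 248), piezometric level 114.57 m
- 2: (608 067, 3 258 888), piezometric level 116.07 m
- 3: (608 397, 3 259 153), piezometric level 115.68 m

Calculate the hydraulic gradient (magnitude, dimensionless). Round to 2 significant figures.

0.0081

Taking 1 as reference: 2−1 = (-225, -360, +1.50); 3−1 = (105, -95, +1.11).
Solve a·Δx + b·Δy = Δh: det = (-225)·(-95) − 105·(-360) = 59175.
∂h/∂x = [(+1.50)·(-95) − (+1.11)·(-360)] / 59175 = +0.004345
∂h/∂y = [(-225)·(+1.11) − 105·(+1.50)] / 59175 = -0.006882
|∇h| = √(0.004345² + -0.006882²) = 0.008139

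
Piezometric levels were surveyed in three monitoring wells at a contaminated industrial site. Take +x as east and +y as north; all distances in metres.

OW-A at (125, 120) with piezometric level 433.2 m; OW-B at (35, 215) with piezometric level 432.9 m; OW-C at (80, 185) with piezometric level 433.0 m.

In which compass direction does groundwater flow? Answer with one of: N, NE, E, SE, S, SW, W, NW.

N

Three-point gradient (reference OW-A): Δ to OW-B = (-90, 95, -0.3), Δ to OW-C = (-45, 65, -0.2).
∂h/∂x = +0.0003175, ∂h/∂y = -0.002857 (det = -1575).
Flow = −∇h = (-0.0003175 east, +0.002857 north), which points north.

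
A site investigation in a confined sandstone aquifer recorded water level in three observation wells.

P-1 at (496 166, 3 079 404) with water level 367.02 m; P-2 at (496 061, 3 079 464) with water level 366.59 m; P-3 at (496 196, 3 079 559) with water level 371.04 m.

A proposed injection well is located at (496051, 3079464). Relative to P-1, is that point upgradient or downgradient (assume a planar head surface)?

downgradient

Differences from P-1: to P-2 (Δx, Δy, Δh) = (-105, 60, -0.43); to P-3 = (30, 155, +4.02).
Solve a·Δx + b·Δy = Δh: det = (-105)·155 − 30·60 = -18075.
∂h/∂x = [(-0.43)·155 − (+4.02)·60] / -18075 = +0.01703
∂h/∂y = [(-105)·(+4.02) − 30·(-0.43)] / -18075 = +0.02264
Head at (496051, 3079464) = 367.02 + (+0.01703)·(-115) + (+0.02264)·(60) = 366.42 m.
That is lower than the 367.02 m at P-1, so the point is downgradient.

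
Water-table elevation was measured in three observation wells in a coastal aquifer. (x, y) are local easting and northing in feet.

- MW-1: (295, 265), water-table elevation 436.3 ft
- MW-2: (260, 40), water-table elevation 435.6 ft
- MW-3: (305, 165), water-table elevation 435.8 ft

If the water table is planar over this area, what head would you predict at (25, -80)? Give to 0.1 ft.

With h = a·x + b·y + c and MW-1 as origin, the differences give:
  (-35)·a + (-225)·b = -0.7
  10·a + (-100)·b = -0.5
Eliminate b (×(-100) and ×(-225), subtract): 5750·a = -42.50 → a = ∂h/∂x = -0.007391
Back-substitute: b = ∂h/∂y = +0.004261.
h(25, -80) = 436.3 + (-0.007391)·(-270) + (+0.004261)·(-345) = 436.3 +1.996 -1.470 = 436.826 ft.

436.8 ft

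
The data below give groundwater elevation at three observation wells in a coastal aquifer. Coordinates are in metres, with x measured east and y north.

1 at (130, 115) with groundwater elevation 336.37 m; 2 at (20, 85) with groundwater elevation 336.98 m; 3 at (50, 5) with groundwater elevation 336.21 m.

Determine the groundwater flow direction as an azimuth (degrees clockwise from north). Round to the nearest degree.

With h = a·x + b·y + c and 1 as origin, the differences give:
  (-110)·a + (-30)·b = +0.61
  (-80)·a + (-110)·b = -0.16
Eliminate b (×(-110) and ×(-30), subtract): 9700·a = -71.900 → a = ∂h/∂x = -0.007412
Back-substitute: b = ∂h/∂y = +0.006845.
Flow direction (−∇h) has components (+0.007412 E, -0.006845 N).
Azimuth = atan2(E, N) = atan2(+0.007412, -0.006845) = 132.7° ≈ 133°.

133°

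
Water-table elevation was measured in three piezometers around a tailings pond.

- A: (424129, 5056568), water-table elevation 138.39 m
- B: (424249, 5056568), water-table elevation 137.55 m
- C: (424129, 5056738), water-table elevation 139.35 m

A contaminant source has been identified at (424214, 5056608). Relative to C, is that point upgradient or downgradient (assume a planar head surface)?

∂h/∂x = (137.55 − 138.39) / (424249 − 424129) = -0.007000
∂h/∂y = (139.35 − 138.39) / (5056738 − 5056568) = +0.005647
Head at (424214, 5056608) = 138.39 + (-0.007000)·(85) + (+0.005647)·(40) = 138.02 m.
That is lower than the 139.35 m at C, so the point is downgradient.

downgradient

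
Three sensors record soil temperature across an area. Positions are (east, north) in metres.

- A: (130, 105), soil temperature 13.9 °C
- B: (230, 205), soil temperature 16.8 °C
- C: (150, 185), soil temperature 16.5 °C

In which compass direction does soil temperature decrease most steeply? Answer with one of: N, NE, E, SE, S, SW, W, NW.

Three-point gradient (reference A): Δ to B = (100, 100, +2.9), Δ to C = (20, 80, +2.6).
∂T/∂x = -0.004667, ∂T/∂y = +0.03367 (det = 6000).
Steepest decrease is along −∇f = (+0.004667 E, -0.03367 N) → south.

S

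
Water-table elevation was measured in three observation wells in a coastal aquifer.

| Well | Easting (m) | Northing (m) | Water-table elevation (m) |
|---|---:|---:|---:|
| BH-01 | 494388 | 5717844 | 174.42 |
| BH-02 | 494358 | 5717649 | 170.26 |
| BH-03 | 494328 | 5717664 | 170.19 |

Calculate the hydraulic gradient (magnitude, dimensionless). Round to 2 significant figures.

Taking BH-01 as reference: BH-02−BH-01 = (-30, -195, -4.16); BH-03−BH-01 = (-60, -180, -4.23).
Solve a·Δx + b·Δy = Δh: det = (-30)·(-180) − (-60)·(-195) = -6300.
∂h/∂x = [(-4.16)·(-180) − (-4.23)·(-195)] / -6300 = +0.01207
∂h/∂y = [(-30)·(-4.23) − (-60)·(-4.16)] / -6300 = +0.01948
|∇h| = √(0.01207² + 0.01948²) = 0.02292

0.023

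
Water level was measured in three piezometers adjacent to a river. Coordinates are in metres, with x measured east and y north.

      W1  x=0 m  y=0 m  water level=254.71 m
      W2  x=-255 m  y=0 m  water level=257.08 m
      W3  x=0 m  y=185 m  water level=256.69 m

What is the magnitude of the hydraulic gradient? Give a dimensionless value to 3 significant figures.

∂h/∂x = (257.08 − 254.71) / (-255 − 0) = -0.009294
∂h/∂y = (256.69 − 254.71) / (185 − 0) = +0.01070
|∇h| = √(-0.009294² + 0.01070²) = 0.01417

0.0142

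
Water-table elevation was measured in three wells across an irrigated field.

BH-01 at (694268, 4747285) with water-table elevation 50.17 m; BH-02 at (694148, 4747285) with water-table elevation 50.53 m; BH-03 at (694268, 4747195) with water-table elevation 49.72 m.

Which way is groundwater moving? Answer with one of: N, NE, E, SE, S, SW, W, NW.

∂h/∂x = (50.53 − 50.17) / (694148 − 694268) = -0.003000
∂h/∂y = (49.72 − 50.17) / (4747195 − 4747285) = +0.005000
Flow = −∇h = (+0.003000 east, -0.005000 north), which points southeast.

SE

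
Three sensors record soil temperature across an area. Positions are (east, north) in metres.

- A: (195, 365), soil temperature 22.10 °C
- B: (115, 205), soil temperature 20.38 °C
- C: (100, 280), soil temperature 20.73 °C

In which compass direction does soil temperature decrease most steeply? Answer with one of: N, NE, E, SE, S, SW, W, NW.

Differences from A: to B (Δx, Δy, Δh) = (-80, -160, -1.72); to C = (-95, -85, -1.37).
Solve a·Δx + b·Δy = ΔT: det = (-80)·(-85) − (-95)·(-160) = -8400.
∂T/∂x = [(-1.72)·(-85) − (-1.37)·(-160)] / -8400 = +0.008690
∂T/∂y = [(-80)·(-1.37) − (-95)·(-1.72)] / -8400 = +0.006405
Steepest decrease is along −∇f = (-0.008690 E, -0.006405 N) → southwest.

SW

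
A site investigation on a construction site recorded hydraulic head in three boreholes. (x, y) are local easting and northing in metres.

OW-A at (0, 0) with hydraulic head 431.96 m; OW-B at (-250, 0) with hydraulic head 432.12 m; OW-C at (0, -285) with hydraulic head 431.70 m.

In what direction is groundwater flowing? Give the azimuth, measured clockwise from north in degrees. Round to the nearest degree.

∂h/∂x = (432.12 − 431.96) / (-250 − 0) = -0.0006400
∂h/∂y = (431.70 − 431.96) / (-285 − 0) = +0.0009123
Flow direction (−∇h) has components (+0.0006400 E, -0.0009123 N).
Azimuth = atan2(E, N) = atan2(+0.0006400, -0.0009123) = 144.9° ≈ 145°.

145°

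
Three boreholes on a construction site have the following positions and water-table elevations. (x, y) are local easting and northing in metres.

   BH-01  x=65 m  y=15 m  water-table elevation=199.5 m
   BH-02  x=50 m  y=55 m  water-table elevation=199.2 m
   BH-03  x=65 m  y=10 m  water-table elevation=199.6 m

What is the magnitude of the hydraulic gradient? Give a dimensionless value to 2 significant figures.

Taking BH-01 as reference: BH-02−BH-01 = (-15, 40, -0.3); BH-03−BH-01 = (0, -5, +0.1).
Solve a·Δx + b·Δy = Δh: det = (-15)·(-5) − 0·40 = 75.
∂h/∂x = [(-0.3)·(-5) − (+0.1)·40] / 75 = -0.03333
∂h/∂y = [(-15)·(+0.1) − 0·(-0.3)] / 75 = -0.02000
|∇h| = √(-0.03333² + -0.02000²) = 0.03887

0.039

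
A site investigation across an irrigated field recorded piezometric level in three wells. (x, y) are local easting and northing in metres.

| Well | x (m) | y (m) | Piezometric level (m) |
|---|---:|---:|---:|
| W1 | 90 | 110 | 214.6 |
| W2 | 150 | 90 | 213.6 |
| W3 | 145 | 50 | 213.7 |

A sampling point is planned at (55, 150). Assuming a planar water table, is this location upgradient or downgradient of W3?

upgradient

With h = a·x + b·y + c and W1 as origin, the differences give:
  60·a + (-20)·b = -1.0
  55·a + (-60)·b = -0.9
Eliminate b (×(-60) and ×(-20), subtract): -2500·a = 42.00 → a = ∂h/∂x = -0.01680
Back-substitute: b = ∂h/∂y = -0.0004000.
Head at (55, 150) = 214.6 + (-0.01680)·(-35) + (-0.0004000)·(40) = 215.17 m.
That is higher than the 213.7 m at W3, so the point is upgradient.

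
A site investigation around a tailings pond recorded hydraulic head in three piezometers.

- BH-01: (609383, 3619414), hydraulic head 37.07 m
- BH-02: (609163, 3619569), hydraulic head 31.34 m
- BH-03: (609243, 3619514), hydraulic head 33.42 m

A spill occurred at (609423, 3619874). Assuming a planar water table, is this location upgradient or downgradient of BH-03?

upgradient

Three-point gradient (reference BH-01): Δ to BH-02 = (-220, 155, -5.73), Δ to BH-03 = (-140, 100, -3.65).
∂h/∂x = +0.02417, ∂h/∂y = -0.002667 (det = -300).
Head at (609423, 3619874) = 37.07 + (+0.02417)·(40) + (-0.002667)·(460) = 36.81 m.
That is higher than the 33.42 m at BH-03, so the point is upgradient.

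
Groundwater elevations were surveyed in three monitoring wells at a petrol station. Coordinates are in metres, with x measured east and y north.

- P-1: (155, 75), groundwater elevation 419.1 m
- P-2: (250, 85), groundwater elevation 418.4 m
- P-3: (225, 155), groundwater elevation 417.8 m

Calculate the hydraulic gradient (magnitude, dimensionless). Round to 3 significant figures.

0.0125

With h = a·x + b·y + c and P-1 as origin, the differences give:
  95·a + 10·b = -0.7
  70·a + 80·b = -1.3
Eliminate b (×80 and ×10, subtract): 6900·a = -43.00 → a = ∂h/∂x = -0.006232
Back-substitute: b = ∂h/∂y = -0.01080.
|∇h| = √(-0.006232² + -0.01080²) = 0.01247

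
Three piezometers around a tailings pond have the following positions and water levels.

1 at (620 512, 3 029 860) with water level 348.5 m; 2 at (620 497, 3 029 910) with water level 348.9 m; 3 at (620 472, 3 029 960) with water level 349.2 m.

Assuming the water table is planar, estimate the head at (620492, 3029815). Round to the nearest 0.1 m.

Three-point gradient (reference 1): Δ to 2 = (-15, 50, +0.4), Δ to 3 = (-40, 100, +0.7).
∂h/∂x = +0.010000, ∂h/∂y = +0.01100 (det = 500).
h(620492, 3029815) = 348.5 + (+0.010000)·(-20) + (+0.01100)·(-45) = 348.5 -0.200 -0.495 = 347.805 m.

347.8 m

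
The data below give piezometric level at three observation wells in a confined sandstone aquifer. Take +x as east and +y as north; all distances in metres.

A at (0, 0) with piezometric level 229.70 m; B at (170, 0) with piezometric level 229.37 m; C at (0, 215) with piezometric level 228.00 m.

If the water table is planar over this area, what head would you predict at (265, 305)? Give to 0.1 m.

226.8 m

∂h/∂x = (229.37 − 229.70) / (170 − 0) = -0.001941
∂h/∂y = (228.00 − 229.70) / (215 − 0) = -0.007907
h(265, 305) = 229.70 + (-0.001941)·(265) + (-0.007907)·(305) = 229.70 -0.514 -2.412 = 226.774 m.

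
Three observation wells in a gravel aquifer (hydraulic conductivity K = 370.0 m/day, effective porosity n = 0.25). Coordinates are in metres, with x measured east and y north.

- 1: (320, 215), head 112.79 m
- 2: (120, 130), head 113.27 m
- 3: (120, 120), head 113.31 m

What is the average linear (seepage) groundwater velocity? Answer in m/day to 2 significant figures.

Three-point gradient (reference 1): Δ to 2 = (-200, -85, +0.48), Δ to 3 = (-200, -95, +0.52).
∂h/∂x = -0.0007000, ∂h/∂y = -0.004000 (det = 2000).
|∇h| = √(-0.0007000² + -0.004000²) = 0.004061
Seepage velocity v = K·i/n = 370.0 × 0.004061 / 0.25 = 6.01 m/day.

6.0 m/day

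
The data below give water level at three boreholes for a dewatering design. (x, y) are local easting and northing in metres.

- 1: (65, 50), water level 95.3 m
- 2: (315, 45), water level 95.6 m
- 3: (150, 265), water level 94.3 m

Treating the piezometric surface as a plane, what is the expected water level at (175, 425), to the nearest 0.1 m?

Differences from 1: to 2 (Δx, Δy, Δh) = (250, -5, +0.3); to 3 = (85, 215, -1.0).
Solve a·Δx + b·Δy = Δh: det = 250·215 − 85·(-5) = 54175.
∂h/∂x = [(+0.3)·215 − (-1.0)·(-5)] / 54175 = +0.001098
∂h/∂y = [250·(-1.0) − 85·(+0.3)] / 54175 = -0.005085
h(175, 425) = 95.3 + (+0.001098)·(110) + (-0.005085)·(375) = 95.3 +0.121 -1.907 = 93.514 m.

93.5 m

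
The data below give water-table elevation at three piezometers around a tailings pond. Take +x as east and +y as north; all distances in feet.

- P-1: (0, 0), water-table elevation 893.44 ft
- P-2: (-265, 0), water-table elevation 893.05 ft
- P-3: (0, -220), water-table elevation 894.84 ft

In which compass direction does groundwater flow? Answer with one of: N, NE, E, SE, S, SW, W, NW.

∂h/∂x = (893.05 − 893.44) / (-265 − 0) = +0.001472
∂h/∂y = (894.84 − 893.44) / (-220 − 0) = -0.006364
Flow = −∇h = (-0.001472 east, +0.006364 north), which points north.

N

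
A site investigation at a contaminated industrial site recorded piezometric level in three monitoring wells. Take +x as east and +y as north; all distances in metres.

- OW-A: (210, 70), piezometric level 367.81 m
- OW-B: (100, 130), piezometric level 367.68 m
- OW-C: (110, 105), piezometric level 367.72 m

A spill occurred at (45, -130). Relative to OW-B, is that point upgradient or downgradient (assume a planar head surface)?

Taking OW-A as reference: OW-B−OW-A = (-110, 60, -0.13); OW-C−OW-A = (-100, 35, -0.09).
Solve a·Δx + b·Δy = Δh: det = (-110)·35 − (-100)·60 = 2150.
∂h/∂x = [(-0.13)·35 − (-0.09)·60] / 2150 = +0.0003953
∂h/∂y = [(-110)·(-0.09) − (-100)·(-0.13)] / 2150 = -0.001442
Head at (45, -130) = 367.81 + (+0.0003953)·(-165) + (-0.001442)·(-200) = 368.03 m.
That is higher than the 367.68 m at OW-B, so the point is upgradient.

upgradient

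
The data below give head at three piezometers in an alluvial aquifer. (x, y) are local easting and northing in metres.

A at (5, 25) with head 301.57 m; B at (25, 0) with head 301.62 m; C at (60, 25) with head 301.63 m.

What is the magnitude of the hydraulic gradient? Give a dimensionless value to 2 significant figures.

0.0016

Differences from A: to B (Δx, Δy, Δh) = (20, -25, +0.05); to C = (55, 0, +0.06).
Solve a·Δx + b·Δy = Δh: det = 20·0 − 55·(-25) = 1375.
∂h/∂x = [(+0.05)·0 − (+0.06)·(-25)] / 1375 = +0.001091
∂h/∂y = [20·(+0.06) − 55·(+0.05)] / 1375 = -0.001127
|∇h| = √(0.001091² + -0.001127²) = 0.001569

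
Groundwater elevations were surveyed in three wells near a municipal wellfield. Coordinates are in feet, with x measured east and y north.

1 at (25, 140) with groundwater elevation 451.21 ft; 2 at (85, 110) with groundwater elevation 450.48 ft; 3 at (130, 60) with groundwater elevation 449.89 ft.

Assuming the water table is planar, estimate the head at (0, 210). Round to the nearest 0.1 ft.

Three-point gradient (reference 1): Δ to 2 = (60, -30, -0.73), Δ to 3 = (105, -80, -1.32).
∂h/∂x = -0.01139, ∂h/∂y = +0.001545 (det = -1650).
h(0, 210) = 451.21 + (-0.01139)·(-25) + (+0.001545)·(70) = 451.21 +0.285 +0.108 = 451.603 ft.

451.6 ft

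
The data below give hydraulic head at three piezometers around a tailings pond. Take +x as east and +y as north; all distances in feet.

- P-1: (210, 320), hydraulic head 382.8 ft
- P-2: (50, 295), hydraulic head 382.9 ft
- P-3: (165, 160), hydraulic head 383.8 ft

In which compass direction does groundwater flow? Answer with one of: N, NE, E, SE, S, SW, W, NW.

N

With h = a·x + b·y + c and P-1 as origin, the differences give:
  (-160)·a + (-25)·b = +0.1
  (-45)·a + (-160)·b = +1.0
Eliminate b (×(-160) and ×(-25), subtract): 24475·a = 9.00 → a = ∂h/∂x = +0.0003677
Back-substitute: b = ∂h/∂y = -0.006353.
Flow = −∇h = (-0.0003677 east, +0.006353 north), which points north.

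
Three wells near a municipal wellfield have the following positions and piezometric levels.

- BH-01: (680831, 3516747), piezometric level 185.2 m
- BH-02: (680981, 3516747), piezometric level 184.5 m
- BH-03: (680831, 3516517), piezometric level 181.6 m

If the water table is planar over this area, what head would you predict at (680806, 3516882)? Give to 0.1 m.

187.4 m

∂h/∂x = (184.5 − 185.2) / (680981 − 680831) = -0.004667
∂h/∂y = (181.6 − 185.2) / (3516517 − 3516747) = +0.01565
h(680806, 3516882) = 185.2 + (-0.004667)·(-25) + (+0.01565)·(135) = 185.2 +0.117 +2.113 = 187.430 m.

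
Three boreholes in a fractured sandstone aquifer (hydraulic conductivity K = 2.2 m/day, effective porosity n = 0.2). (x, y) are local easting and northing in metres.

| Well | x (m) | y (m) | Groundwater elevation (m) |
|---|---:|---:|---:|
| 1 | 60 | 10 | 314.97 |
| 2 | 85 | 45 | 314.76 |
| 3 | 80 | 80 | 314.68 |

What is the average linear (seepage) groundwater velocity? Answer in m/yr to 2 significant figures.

Three-point gradient (reference 1): Δ to 2 = (25, 35, -0.21), Δ to 3 = (20, 70, -0.29).
∂h/∂x = -0.004333, ∂h/∂y = -0.002905 (det = 1050).
|∇h| = √(-0.004333² + -0.002905²) = 0.005217
Seepage velocity v = K·i/n = 2.2 × 0.005217 / 0.2 = 0.05739 m/day = 20.96 m/yr.

21 m/yr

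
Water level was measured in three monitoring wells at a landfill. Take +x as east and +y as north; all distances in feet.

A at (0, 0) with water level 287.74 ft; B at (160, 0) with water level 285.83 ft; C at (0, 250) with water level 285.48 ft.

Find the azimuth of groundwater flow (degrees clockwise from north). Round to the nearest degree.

053°

∂h/∂x = (285.83 − 287.74) / (160 − 0) = -0.01194
∂h/∂y = (285.48 − 287.74) / (250 − 0) = -0.009040
Flow direction (−∇h) has components (+0.01194 E, +0.009040 N).
Azimuth = atan2(E, N) = atan2(+0.01194, +0.009040) = 52.9° ≈ 053°.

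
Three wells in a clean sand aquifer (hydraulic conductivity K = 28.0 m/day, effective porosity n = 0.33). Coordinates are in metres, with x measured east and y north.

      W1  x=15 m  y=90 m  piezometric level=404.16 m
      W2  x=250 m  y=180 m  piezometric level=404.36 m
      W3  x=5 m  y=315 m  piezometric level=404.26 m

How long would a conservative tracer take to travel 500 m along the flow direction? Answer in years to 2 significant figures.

20 years

Taking W1 as reference: W2−W1 = (235, 90, +0.20); W3−W1 = (-10, 225, +0.10).
Determinant of the coordinate differences = 235·225 − (-10)·90 = 53775.
∂h/∂x = [(+0.20)·225 − (+0.10)·90] / 53775 = +0.0006695
∂h/∂y = [235·(+0.10) − (-10)·(+0.20)] / 53775 = +0.0004742
|∇h| = √(0.0006695² + 0.0004742²) = 0.0008204
Seepage velocity v = K·i/n = 28.0 × 0.0008204 / 0.33 = 0.06961 m/day.
t = 500 / 0.06961 = 7183 days = 19.7 years.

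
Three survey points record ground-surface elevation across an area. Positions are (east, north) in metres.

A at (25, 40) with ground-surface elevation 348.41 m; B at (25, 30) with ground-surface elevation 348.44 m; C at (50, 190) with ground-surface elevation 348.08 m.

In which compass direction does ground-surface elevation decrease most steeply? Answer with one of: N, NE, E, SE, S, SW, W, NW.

Taking A as reference: B−A = (0, -10, +0.03); C−A = (25, 150, -0.33).
Solve a·Δx + b·Δy = Δz: det = 0·150 − 25·(-10) = 250.
∂z/∂x = [(+0.03)·150 − (-0.33)·(-10)] / 250 = +0.004800
∂z/∂y = [0·(-0.33) − 25·(+0.03)] / 250 = -0.003000
Steepest decrease is along −∇f = (-0.004800 E, +0.003000 N) → northwest.

NW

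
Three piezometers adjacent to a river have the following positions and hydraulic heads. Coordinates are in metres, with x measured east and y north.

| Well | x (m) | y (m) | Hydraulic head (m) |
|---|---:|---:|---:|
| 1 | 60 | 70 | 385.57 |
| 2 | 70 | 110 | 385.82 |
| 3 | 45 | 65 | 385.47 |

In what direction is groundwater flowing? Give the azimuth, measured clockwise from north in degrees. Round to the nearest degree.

Taking 1 as reference: 2−1 = (10, 40, +0.25); 3−1 = (-15, -5, -0.10).
Determinant of the coordinate differences = 10·(-5) − (-15)·40 = 550.
∂h/∂x = [(+0.25)·(-5) − (-0.10)·40] / 550 = +0.005000
∂h/∂y = [10·(-0.10) − (-15)·(+0.25)] / 550 = +0.005000
Flow direction (−∇h) has components (-0.005000 E, -0.005000 N).
Azimuth = atan2(E, N) = atan2(-0.005000, -0.005000) = 225.0° ≈ 225°.

225°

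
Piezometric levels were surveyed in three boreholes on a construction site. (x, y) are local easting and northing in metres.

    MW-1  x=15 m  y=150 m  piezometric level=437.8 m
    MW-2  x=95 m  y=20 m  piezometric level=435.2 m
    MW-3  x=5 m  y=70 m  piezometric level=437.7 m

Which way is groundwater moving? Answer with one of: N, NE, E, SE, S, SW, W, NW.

E

Differences from MW-1: to MW-2 (Δx, Δy, Δh) = (80, -130, -2.6); to MW-3 = (-10, -80, -0.1).
Solve a·Δx + b·Δy = Δh: det = 80·(-80) − (-10)·(-130) = -7700.
∂h/∂x = [(-2.6)·(-80) − (-0.1)·(-130)] / -7700 = -0.02532
∂h/∂y = [80·(-0.1) − (-10)·(-2.6)] / -7700 = +0.004416
Flow = −∇h = (+0.02532 east, -0.004416 north), which points east.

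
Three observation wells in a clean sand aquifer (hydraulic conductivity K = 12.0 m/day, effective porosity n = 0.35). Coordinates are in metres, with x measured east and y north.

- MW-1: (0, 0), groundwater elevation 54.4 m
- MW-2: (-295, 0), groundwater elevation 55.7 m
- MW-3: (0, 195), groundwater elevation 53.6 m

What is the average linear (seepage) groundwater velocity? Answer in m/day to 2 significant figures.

∂h/∂x = (55.7 − 54.4) / (-295 − 0) = -0.004407
∂h/∂y = (53.6 − 54.4) / (195 − 0) = -0.004103
|∇h| = √(-0.004407² + -0.004103²) = 0.006021
Seepage velocity v = K·i/n = 12.0 × 0.006021 / 0.35 = 0.2064 m/day.

0.21 m/day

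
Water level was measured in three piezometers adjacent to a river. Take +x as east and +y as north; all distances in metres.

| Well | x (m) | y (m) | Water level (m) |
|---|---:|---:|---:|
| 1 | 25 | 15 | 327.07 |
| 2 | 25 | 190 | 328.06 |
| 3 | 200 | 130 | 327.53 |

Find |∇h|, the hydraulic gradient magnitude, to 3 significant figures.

0.00576

Taking 1 as reference: 2−1 = (0, 175, +0.99); 3−1 = (175, 115, +0.46).
Determinant of the coordinate differences = 0·115 − 175·175 = -30625.
∂h/∂x = [(+0.99)·115 − (+0.46)·175] / -30625 = -0.001089
∂h/∂y = [0·(+0.46) − 175·(+0.99)] / -30625 = +0.005657
|∇h| = √(-0.001089² + 0.005657²) = 0.005761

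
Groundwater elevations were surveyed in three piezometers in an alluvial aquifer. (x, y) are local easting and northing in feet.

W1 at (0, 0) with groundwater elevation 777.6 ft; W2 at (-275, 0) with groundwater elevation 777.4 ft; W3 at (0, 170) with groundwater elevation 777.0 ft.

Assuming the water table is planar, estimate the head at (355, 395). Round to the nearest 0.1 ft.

776.5 ft

∂h/∂x = (777.4 − 777.6) / (-275 − 0) = +0.0007273
∂h/∂y = (777.0 − 777.6) / (170 − 0) = -0.003529
h(355, 395) = 777.6 + (+0.0007273)·(355) + (-0.003529)·(395) = 777.6 +0.258 -1.394 = 776.464 ft.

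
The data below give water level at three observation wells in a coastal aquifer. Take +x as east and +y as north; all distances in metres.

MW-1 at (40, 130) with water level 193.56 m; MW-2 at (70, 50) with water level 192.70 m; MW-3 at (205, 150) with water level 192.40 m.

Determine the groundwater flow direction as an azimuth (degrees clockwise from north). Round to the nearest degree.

With h = a·x + b·y + c and MW-1 as origin, the differences give:
  30·a + (-80)·b = -0.86
  165·a + 20·b = -1.16
Eliminate b (×20 and ×(-80), subtract): 13800·a = -110.000 → a = ∂h/∂x = -0.007971
Back-substitute: b = ∂h/∂y = +0.007761.
Flow direction (−∇h) has components (+0.007971 E, -0.007761 N).
Azimuth = atan2(E, N) = atan2(+0.007971, -0.007761) = 134.2° ≈ 134°.

134°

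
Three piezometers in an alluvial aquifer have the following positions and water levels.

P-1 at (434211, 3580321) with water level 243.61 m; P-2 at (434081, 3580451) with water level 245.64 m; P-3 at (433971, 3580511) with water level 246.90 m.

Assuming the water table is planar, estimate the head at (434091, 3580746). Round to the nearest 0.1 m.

With h = a·x + b·y + c and P-1 as origin, the differences give:
  (-130)·a + 130·b = +2.03
  (-240)·a + 190·b = +3.29
Eliminate b (×190 and ×130, subtract): 6500·a = -42.000 → a = ∂h/∂x = -0.006462
Back-substitute: b = ∂h/∂y = +0.009154.
h(434091, 3580746) = 243.61 + (-0.006462)·(-120) + (+0.009154)·(425) = 243.61 +0.775 +3.890 = 248.276 m.

248.3 m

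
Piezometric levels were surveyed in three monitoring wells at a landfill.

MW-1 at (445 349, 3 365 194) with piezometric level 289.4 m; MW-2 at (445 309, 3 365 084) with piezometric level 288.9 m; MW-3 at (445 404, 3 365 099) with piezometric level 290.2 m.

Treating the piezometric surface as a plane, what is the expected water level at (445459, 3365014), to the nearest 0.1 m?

291.0 m

Three-point gradient (reference MW-1): Δ to MW-2 = (-40, -110, -0.5), Δ to MW-3 = (55, -95, +0.8).
∂h/∂x = +0.01376, ∂h/∂y = -0.0004569 (det = 9850).
h(445459, 3365014) = 289.4 + (+0.01376)·(110) + (-0.0004569)·(-180) = 289.4 +1.513 +0.082 = 290.995 m.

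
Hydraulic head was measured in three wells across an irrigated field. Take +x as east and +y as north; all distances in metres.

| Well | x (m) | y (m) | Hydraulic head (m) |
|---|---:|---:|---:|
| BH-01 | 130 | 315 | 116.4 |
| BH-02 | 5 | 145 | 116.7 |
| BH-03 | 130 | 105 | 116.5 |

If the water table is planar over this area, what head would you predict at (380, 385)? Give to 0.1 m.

Three-point gradient (reference BH-01): Δ to BH-02 = (-125, -170, +0.3), Δ to BH-03 = (0, -210, +0.1).
∂h/∂x = -0.001752, ∂h/∂y = -0.0004762 (det = 26250).
h(380, 385) = 116.4 + (-0.001752)·(250) + (-0.0004762)·(70) = 116.4 -0.438 -0.033 = 115.929 m.

115.9 m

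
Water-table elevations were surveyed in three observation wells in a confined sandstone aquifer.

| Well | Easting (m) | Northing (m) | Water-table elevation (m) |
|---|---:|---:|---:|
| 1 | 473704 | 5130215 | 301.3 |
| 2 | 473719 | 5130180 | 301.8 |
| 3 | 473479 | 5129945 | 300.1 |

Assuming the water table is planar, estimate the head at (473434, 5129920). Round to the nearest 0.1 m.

299.6 m

Taking 1 as reference: 2−1 = (15, -35, +0.5); 3−1 = (-225, -270, -1.2).
Solve a·Δx + b·Δy = Δh: det = 15·(-270) − (-225)·(-35) = -11925.
∂h/∂x = [(+0.5)·(-270) − (-1.2)·(-35)] / -11925 = +0.01484
∂h/∂y = [15·(-1.2) − (-225)·(+0.5)] / -11925 = -0.007925
h(473434, 5129920) = 301.3 + (+0.01484)·(-270) + (-0.007925)·(-295) = 301.3 -4.008 +2.338 = 299.630 m.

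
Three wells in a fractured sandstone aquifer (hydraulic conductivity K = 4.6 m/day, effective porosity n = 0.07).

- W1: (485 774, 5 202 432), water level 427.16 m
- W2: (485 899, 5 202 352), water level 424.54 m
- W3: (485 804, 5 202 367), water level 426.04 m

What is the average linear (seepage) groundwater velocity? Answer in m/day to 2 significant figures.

Three-point gradient (reference W1): Δ to W2 = (125, -80, -2.62), Δ to W3 = (30, -65, -1.12).
∂h/∂x = -0.01410, ∂h/∂y = +0.01072 (det = -5725).
|∇h| = √(-0.01410² + 0.01072²) = 0.01771
Seepage velocity v = K·i/n = 4.6 × 0.01771 / 0.07 = 1.164 m/day.

1.2 m/day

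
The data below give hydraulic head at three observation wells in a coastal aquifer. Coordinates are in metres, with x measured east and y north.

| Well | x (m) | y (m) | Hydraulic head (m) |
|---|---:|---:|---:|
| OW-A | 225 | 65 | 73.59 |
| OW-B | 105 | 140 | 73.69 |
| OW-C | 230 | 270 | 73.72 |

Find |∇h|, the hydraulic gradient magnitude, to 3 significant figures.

With h = a·x + b·y + c and OW-A as origin, the differences give:
  (-120)·a + 75·b = +0.10
  5·a + 205·b = +0.13
Eliminate b (×205 and ×75, subtract): -24975·a = 10.750 → a = ∂h/∂x = -0.0004304
Back-substitute: b = ∂h/∂y = +0.0006446.
|∇h| = √(-0.0004304² + 0.0006446²) = 0.0007751

0.000775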